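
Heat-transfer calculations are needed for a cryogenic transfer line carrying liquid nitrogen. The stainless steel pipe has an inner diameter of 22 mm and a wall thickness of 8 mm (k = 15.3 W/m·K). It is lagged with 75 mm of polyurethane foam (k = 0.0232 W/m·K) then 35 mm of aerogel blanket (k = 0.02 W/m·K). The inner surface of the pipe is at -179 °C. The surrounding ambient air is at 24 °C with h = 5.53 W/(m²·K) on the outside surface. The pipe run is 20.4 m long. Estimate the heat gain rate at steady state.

Treating each annulus and film as a series resistance:
R_stainless steel pipe wall = ln(19/11)/(2π×15.3×20.4) = 2.787×10^-4 K/W
R_polyurethane foam = ln(94/19)/(2π×0.0232×20.4) = 0.5377 K/W
R_aerogel blanket = ln(129/94)/(2π×0.02×20.4) = 0.1235 K/W
R_outer film = 1/(h_o·2πr_oL) = 1/(5.53×2π×0.129×20.4) = 0.01094 K/W
R_total = 0.6723 K/W
Q = ΔT/R_total = 203/0.6723

Q ≈ 302 W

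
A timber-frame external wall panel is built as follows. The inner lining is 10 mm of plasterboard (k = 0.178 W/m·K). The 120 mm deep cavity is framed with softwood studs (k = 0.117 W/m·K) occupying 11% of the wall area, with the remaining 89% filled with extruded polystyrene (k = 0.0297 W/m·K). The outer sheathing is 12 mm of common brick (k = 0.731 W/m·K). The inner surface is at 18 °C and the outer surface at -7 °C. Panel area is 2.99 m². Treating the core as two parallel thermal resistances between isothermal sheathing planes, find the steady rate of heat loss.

Q ≈ 23.9 W

Sheathing layers in series; stud and cavity paths in parallel between them.
R_inner = 0.01/(0.178×2.99) = 0.01879 K/W
R_stud  = 0.12/(0.117×0.11×2.99) = 3.118 K/W
R_cav   = 0.12/(0.0297×0.89×2.99) = 1.518 K/W
1/R_core = 1/R_stud + 1/R_cav → R_core = 1.021 K/W
R_outer = 0.012/(0.731×2.99) = 0.00549 K/W
R_total = 1.045 K/W
Q = ΔT/R_total = 25/1.045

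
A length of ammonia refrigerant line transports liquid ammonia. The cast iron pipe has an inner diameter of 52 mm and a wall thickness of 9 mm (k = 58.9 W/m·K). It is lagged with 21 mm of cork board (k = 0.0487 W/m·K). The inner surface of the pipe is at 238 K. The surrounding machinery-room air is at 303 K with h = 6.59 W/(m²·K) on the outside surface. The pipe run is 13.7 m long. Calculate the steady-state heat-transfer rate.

Per-layer cylindrical resistances, series-summed:
R_cast iron pipe wall = ln(35/26)/(2π×58.9×13.7) = 5.863×10^-5 K/W
R_cork board = ln(56/35)/(2π×0.0487×13.7) = 0.1121 K/W
R_outer film = 1/(h_o·2πr_oL) = 1/(6.59×2π×0.056×13.7) = 0.03148 K/W
R_total = 0.1437 K/W
Q = ΔT/R_total = 65/0.1437

Q ≈ 452 W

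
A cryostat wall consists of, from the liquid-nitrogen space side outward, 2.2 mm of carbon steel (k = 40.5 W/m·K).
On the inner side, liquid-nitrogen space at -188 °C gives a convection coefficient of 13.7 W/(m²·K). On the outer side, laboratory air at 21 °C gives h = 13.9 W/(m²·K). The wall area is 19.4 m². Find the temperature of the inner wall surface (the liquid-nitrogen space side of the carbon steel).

T ≈ -82.8 °C

Series thermal resistances:
R_inner film = 1/(h_i·A) = 1/(13.7×19.4) = 0.003763 K/W
R_carbon steel = L/(kA) = 0.0022/(40.5×19.4) = 2.8×10^-6 K/W
R_outer film = 1/(h_o·A) = 1/(13.9×19.4) = 0.003708 K/W
R_total = 0.007474 K/W;  Q = ΔT/R_total = 209/0.007474 = 27960 W
T_interface = T_inner + Q·ΣR(inner→interface) = -188 + 28000×0.003763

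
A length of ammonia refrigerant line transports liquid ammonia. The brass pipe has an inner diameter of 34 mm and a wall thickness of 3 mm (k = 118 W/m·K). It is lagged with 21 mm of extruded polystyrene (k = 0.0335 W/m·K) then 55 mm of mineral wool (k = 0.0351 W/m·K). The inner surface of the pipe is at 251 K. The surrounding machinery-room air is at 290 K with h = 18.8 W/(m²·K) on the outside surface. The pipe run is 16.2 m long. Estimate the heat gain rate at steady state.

Radial resistances (cylindrical: R_cond = ln(r_o/r_i)/(2πkL), R_conv = 1/(h·2πrL)):
R_brass pipe wall = ln(20/17)/(2π×118×16.2) = 1.353×10^-5 K/W
R_extruded polystyrene = ln(41/20)/(2π×0.0335×16.2) = 0.2105 K/W
R_mineral wool = ln(96/41)/(2π×0.0351×16.2) = 0.2381 K/W
R_outer film = 1/(h_o·2πr_oL) = 1/(18.8×2π×0.096×16.2) = 0.005443 K/W
R_total = 0.4541 K/W
Q = ΔT/R_total = 39/0.4541

Q ≈ 85.9 W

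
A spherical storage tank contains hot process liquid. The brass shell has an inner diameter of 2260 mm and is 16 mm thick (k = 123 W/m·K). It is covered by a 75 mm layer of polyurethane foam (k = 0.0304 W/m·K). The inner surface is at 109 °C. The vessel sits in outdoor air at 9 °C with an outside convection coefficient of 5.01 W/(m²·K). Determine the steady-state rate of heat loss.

Radial (spherical) resistances in series:
R_brass shell = (1/1.13 − 1/1.146)/(4π×123) = 7.994×10^-6 K/W
R_polyurethane foam = (1/1.146 − 1/1.221)/(4π×0.0304) = 0.1403 K/W
R_outer film = 1/(h·4πr_o²) = 1/(5.01×4π×1.221²) = 0.01065 K/W
R_total = 0.151 K/W
Q = ΔT/R_total = 100/0.151

Q ≈ 662 W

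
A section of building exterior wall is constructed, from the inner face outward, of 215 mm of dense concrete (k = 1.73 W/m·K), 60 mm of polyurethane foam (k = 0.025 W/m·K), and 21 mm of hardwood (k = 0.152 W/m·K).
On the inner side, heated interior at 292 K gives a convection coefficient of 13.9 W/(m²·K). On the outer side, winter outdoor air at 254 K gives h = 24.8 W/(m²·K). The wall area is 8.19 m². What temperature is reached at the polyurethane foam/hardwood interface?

T ≈ 256 K

Treating each layer as a thermal resistance in series:
R_inner film = 1/(h_i·A) = 1/(13.9×8.19) = 0.008784 K/W
R_dense concrete = L/(kA) = 0.215/(1.73×8.19) = 0.01517 K/W
R_polyurethane foam = L/(kA) = 0.06/(0.025×8.19) = 0.293 K/W
R_hardwood = L/(kA) = 0.021/(0.152×8.19) = 0.01687 K/W
R_outer film = 1/(h_o·A) = 1/(24.8×8.19) = 0.004923 K/W
R_total = 0.3388 K/W;  Q = ΔT/R_total = 38/0.3388 = 112.2 W
T_interface = T_inner − Q·ΣR(inner→interface) = 292 − 112×0.317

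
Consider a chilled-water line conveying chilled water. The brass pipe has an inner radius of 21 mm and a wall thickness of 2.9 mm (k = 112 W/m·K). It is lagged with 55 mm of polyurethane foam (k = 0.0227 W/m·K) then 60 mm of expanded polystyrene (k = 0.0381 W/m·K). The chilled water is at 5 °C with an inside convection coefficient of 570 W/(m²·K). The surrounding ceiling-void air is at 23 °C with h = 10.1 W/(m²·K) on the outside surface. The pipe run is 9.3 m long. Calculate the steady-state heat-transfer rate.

Q ≈ 15.4 W

For a radial system each layer contributes R = ln(r_out/r_in)/(2πkL); films add R = 1/(hA).
R_inner film = 1/(h_i·2πr₁L) = 1/(570×2π×0.021×9.3) = 0.00143 K/W
R_brass pipe wall = ln(23.9/21)/(2π×112×9.3) = 1.977×10^-5 K/W
R_polyurethane foam = ln(78.9/23.9)/(2π×0.0227×9.3) = 0.9004 K/W
R_expanded polystyrene = ln(138.9/78.9)/(2π×0.0381×9.3) = 0.254 K/W
R_outer film = 1/(h_o·2πr_oL) = 1/(10.1×2π×0.1389×9.3) = 0.0122 K/W
R_total = 1.168 K/W
Q = ΔT/R_total = 18/1.168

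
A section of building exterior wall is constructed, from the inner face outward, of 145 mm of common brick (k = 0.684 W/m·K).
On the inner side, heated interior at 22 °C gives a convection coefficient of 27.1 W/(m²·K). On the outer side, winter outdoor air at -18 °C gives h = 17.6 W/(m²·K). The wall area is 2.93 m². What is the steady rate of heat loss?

Q ≈ 383 W

Thermal resistances in series:
R_inner film = 1/(h_i·A) = 1/(27.1×2.93) = 0.01259 K/W
R_common brick = L/(kA) = 0.145/(0.684×2.93) = 0.07235 K/W
R_outer film = 1/(h_o·A) = 1/(17.6×2.93) = 0.01939 K/W
R_total = 0.1043 K/W
Q = ΔT / R_total = 40 / 0.1043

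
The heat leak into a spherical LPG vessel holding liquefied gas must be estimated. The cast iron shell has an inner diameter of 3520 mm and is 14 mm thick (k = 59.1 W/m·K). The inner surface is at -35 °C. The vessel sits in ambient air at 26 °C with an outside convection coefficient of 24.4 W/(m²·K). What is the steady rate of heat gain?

Q ≈ 58500 W

Each spherical layer contributes R = (1/r_i − 1/r_o)/(4πk):
R_cast iron shell = (1/1.76 − 1/1.774)/(4π×59.1) = 6.038×10^-6 K/W
R_outer film = 1/(h·4πr_o²) = 1/(24.4×4π×1.774²) = 0.001036 K/W
R_total = 0.001042 K/W
Q = ΔT/R_total = 61/0.001042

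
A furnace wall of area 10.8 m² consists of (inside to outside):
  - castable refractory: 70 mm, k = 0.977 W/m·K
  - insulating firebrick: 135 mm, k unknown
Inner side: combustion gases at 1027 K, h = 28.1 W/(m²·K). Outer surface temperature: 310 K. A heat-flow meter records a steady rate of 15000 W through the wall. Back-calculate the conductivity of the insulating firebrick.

Treating each layer as a thermal resistance in series:
R_inner film = 1/(h_i·A) = 1/(28.1×10.8) = 0.003295 K/W
R_castable refractory = L/(kA) = 0.07/(0.977×10.8) = 0.006634 K/W
Sum of known resistances R_other = 0.009929 K/W
Total R = ΔT/Q = 717/15000 = 0.0478 K/W
R_insulating firebrick = R_total − R_other = 0.03787 K/W
k = L/(R·A) = 0.135/(0.03787×10.8)

k ≈ 0.33 W/(m·K)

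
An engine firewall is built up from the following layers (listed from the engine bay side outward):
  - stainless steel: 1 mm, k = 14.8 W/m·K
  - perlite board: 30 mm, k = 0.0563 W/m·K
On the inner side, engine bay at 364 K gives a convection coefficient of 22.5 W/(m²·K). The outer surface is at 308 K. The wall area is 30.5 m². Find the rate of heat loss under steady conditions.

Model the wall as resistances in series:
R_inner film = 1/(h_i·A) = 1/(22.5×30.5) = 0.001457 K/W
R_stainless steel = L/(kA) = 0.001/(14.8×30.5) = 2.215×10^-6 K/W
R_perlite board = L/(kA) = 0.03/(0.0563×30.5) = 0.01747 K/W
R_total = 0.01893 K/W
Q = ΔT / R_total = 56 / 0.01893

Q ≈ 2960 W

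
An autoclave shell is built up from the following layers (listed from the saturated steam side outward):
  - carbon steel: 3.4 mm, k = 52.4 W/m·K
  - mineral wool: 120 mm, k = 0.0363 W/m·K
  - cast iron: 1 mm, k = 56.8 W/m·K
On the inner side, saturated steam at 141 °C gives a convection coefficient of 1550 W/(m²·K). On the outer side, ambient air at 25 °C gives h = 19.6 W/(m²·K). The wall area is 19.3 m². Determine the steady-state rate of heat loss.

Using the resistance-network approach (series):
R_inner film = 1/(h_i·A) = 1/(1550×19.3) = 3.343×10^-5 K/W
R_carbon steel = L/(kA) = 0.0034/(52.4×19.3) = 3.362×10^-6 K/W
R_mineral wool = L/(kA) = 0.12/(0.0363×19.3) = 0.1713 K/W
R_cast iron = L/(kA) = 0.001/(56.8×19.3) = 9.122×10^-7 K/W
R_outer film = 1/(h_o·A) = 1/(19.6×19.3) = 0.002644 K/W
R_total = 0.174 K/W
Q = ΔT / R_total = 116 / 0.174

Q ≈ 667 W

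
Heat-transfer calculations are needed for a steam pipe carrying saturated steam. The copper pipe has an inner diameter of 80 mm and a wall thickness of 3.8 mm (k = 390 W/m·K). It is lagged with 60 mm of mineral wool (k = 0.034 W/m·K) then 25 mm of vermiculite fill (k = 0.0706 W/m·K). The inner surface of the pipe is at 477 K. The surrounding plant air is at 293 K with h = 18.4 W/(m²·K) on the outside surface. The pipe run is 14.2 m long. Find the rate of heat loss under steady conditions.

Radial resistances (cylindrical: R_cond = ln(r_o/r_i)/(2πkL), R_conv = 1/(h·2πrL)):
R_copper pipe wall = ln(43.8/40)/(2π×390×14.2) = 2.608×10^-6 K/W
R_mineral wool = ln(103.8/43.8)/(2π×0.034×14.2) = 0.2844 K/W
R_vermiculite fill = ln(128.8/103.8)/(2π×0.0706×14.2) = 0.03426 K/W
R_outer film = 1/(h_o·2πr_oL) = 1/(18.4×2π×0.1288×14.2) = 0.004729 K/W
R_total = 0.3234 K/W
Q = ΔT/R_total = 184/0.3234

Q ≈ 569 W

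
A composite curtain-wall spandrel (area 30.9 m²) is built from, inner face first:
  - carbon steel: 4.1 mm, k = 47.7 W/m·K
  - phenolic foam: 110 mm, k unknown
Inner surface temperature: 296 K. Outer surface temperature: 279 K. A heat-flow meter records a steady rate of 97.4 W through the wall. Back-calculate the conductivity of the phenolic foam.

Thermal resistances in series:
R_carbon steel = L/(kA) = 0.0041/(47.7×30.9) = 2.782×10^-6 K/W
Sum of known resistances R_other = 2.782×10^-6 K/W
Total R = ΔT/Q = 17/97.4 = 0.1745 K/W
R_phenolic foam = R_total − R_other = 0.1745 K/W
k = L/(R·A) = 0.11/(0.1745×30.9)

k ≈ 0.0204 W/(m·K)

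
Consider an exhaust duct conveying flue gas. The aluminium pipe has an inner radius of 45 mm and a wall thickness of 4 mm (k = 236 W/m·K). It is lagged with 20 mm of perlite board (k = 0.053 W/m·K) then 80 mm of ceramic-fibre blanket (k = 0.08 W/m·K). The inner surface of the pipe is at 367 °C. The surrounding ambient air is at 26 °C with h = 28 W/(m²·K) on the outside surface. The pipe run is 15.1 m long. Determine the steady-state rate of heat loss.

Q ≈ 1980 W

For a radial system each layer contributes R = ln(r_out/r_in)/(2πkL); films add R = 1/(hA).
R_aluminium pipe wall = ln(49/45)/(2π×236×15.1) = 3.803×10^-6 K/W
R_perlite board = ln(69/49)/(2π×0.053×15.1) = 0.06807 K/W
R_ceramic-fibre blanket = ln(149/69)/(2π×0.08×15.1) = 0.1014 K/W
R_outer film = 1/(h_o·2πr_oL) = 1/(28×2π×0.149×15.1) = 0.002526 K/W
R_total = 0.172 K/W
Q = ΔT/R_total = 341/0.172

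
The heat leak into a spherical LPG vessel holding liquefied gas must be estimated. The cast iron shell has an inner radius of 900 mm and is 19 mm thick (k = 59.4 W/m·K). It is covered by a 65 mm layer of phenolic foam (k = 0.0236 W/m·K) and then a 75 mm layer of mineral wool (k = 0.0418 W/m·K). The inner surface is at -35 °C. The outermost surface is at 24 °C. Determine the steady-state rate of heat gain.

For a spherical shell R = (1/r₁ − 1/r₂)/(4πk); film R = 1/(h·4πr²). In series:
R_cast iron shell = (1/0.9 − 1/0.919)/(4π×59.4) = 3.078×10^-5 K/W
R_phenolic foam = (1/0.919 − 1/0.984)/(4π×0.0236) = 0.2424 K/W
R_mineral wool = (1/0.984 − 1/1.059)/(4π×0.0418) = 0.137 K/W
R_total = 0.3794 K/W
Q = ΔT/R_total = 59/0.3794

Q ≈ 155 W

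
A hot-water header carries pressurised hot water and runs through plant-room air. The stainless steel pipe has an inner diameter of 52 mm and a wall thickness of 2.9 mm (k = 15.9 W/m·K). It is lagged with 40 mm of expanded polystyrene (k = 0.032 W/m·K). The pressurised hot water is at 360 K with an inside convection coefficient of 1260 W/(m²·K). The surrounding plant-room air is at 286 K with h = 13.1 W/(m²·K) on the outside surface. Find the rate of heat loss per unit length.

Per-layer cylindrical resistances, series-summed:
R_inner film = 1/(h_i·2πr₁L) = 1/(1260×2π×0.026×1) = 0.004858 K/W
R_stainless steel pipe wall = ln(28.9/26)/(2π×15.9×1) = 0.001058 K/W
R_expanded polystyrene = ln(68.9/28.9)/(2π×0.032×1) = 4.321 K/W
R_outer film = 1/(h_o·2πr_oL) = 1/(13.1×2π×0.0689×1) = 0.1763 K/W
R_total = 4.503 K/W
Q = ΔT/R_total = 74/4.503

q′ ≈ 16.4 W/m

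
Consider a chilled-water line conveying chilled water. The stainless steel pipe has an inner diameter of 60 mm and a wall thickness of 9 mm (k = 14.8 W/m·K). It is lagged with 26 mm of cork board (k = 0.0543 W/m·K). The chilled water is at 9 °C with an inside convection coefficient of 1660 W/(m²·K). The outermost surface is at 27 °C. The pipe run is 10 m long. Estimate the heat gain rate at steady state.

Q ≈ 120 W

Cylindrical conduction, so R = ln(r₂/r₁)/(2πkL) per layer, in series:
R_inner film = 1/(h_i·2πr₁L) = 1/(1660×2π×0.03×10) = 3.196×10^-4 K/W
R_stainless steel pipe wall = ln(39/30)/(2π×14.8×10) = 2.821×10^-4 K/W
R_cork board = ln(65/39)/(2π×0.0543×10) = 0.1497 K/W
R_total = 0.1503 K/W
Q = ΔT/R_total = 18/0.1503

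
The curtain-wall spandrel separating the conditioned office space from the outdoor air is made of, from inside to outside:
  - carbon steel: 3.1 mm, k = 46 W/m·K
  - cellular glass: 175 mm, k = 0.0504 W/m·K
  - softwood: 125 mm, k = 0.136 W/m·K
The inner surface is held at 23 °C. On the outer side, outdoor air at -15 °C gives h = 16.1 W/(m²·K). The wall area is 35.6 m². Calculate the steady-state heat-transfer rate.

Q ≈ 304 W

Treating each layer as a thermal resistance in series:
R_carbon steel = L/(kA) = 0.0031/(46×35.6) = 1.893×10^-6 K/W
R_cellular glass = L/(kA) = 0.175/(0.0504×35.6) = 0.09753 K/W
R_softwood = L/(kA) = 0.125/(0.136×35.6) = 0.02582 K/W
R_outer film = 1/(h_o·A) = 1/(16.1×35.6) = 0.001745 K/W
R_total = 0.1251 K/W
Q = ΔT / R_total = 38 / 0.1251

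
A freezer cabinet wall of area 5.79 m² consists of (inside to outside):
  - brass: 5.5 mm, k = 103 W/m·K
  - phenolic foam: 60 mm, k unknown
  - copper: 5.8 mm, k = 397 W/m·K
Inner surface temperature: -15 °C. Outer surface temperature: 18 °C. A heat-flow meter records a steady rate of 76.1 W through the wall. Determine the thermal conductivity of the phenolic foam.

k ≈ 0.0239 W/(m·K)

Treating each layer as a thermal resistance in series:
R_brass = L/(kA) = 0.0055/(103×5.79) = 9.222×10^-6 K/W
R_copper = L/(kA) = 0.0058/(397×5.79) = 2.523×10^-6 K/W
Sum of known resistances R_other = 1.175×10^-5 K/W
Total R = ΔT/Q = 33/76.1 = 0.4336 K/W
R_phenolic foam = R_total − R_other = 0.4336 K/W
k = L/(R·A) = 0.06/(0.4336×5.79)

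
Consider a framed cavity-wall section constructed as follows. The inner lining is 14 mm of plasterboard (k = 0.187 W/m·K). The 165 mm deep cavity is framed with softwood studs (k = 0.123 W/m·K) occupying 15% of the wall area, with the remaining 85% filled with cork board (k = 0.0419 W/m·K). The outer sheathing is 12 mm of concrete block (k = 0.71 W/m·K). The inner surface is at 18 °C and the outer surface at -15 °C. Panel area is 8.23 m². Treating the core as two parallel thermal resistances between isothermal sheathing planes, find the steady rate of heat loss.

Q ≈ 86.4 W

Sheathing layers in series; stud and cavity paths in parallel between them.
R_inner = 0.014/(0.187×8.23) = 0.009097 K/W
R_stud  = 0.165/(0.123×0.15×8.23) = 1.087 K/W
R_cav   = 0.165/(0.0419×0.85×8.23) = 0.5629 K/W
1/R_core = 1/R_stud + 1/R_cav → R_core = 0.3708 K/W
R_outer = 0.012/(0.71×8.23) = 0.002054 K/W
R_total = 0.382 K/W
Q = ΔT/R_total = 33/0.382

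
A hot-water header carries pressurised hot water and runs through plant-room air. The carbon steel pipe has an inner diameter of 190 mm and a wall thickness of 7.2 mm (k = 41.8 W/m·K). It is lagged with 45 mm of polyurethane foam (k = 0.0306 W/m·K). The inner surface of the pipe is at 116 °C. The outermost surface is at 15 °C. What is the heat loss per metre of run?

q′ ≈ 53.2 W/m

Cylindrical conduction, so R = ln(r₂/r₁)/(2πkL) per layer, in series:
R_carbon steel pipe wall = ln(102.2/95)/(2π×41.8×1) = 2.782×10^-4 K/W
R_polyurethane foam = ln(147.2/102.2)/(2π×0.0306×1) = 1.898 K/W
R_total = 1.898 K/W
Q = ΔT/R_total = 101/1.898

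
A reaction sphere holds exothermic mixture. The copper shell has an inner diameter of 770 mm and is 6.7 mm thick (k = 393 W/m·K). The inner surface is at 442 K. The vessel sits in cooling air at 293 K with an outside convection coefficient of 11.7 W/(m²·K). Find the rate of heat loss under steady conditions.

Radial (spherical) resistances in series:
R_copper shell = (1/0.385 − 1/0.3917)/(4π×393) = 8.996×10^-6 K/W
R_outer film = 1/(h·4πr_o²) = 1/(11.7×4π×0.3917²) = 0.04433 K/W
R_total = 0.04434 K/W
Q = ΔT/R_total = 149/0.04434

Q ≈ 3360 W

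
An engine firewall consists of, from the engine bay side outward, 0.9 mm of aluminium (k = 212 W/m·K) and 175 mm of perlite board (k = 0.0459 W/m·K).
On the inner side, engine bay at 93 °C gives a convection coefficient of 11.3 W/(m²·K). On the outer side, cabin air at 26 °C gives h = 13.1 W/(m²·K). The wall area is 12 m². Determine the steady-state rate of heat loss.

Thermal resistances in series:
R_inner film = 1/(h_i·A) = 1/(11.3×12) = 0.007375 K/W
R_aluminium = L/(kA) = 0.0009/(212×12) = 3.538×10^-7 K/W
R_perlite board = L/(kA) = 0.175/(0.0459×12) = 0.3177 K/W
R_outer film = 1/(h_o·A) = 1/(13.1×12) = 0.006361 K/W
R_total = 0.3315 K/W
Q = ΔT / R_total = 67 / 0.3315

Q ≈ 202 W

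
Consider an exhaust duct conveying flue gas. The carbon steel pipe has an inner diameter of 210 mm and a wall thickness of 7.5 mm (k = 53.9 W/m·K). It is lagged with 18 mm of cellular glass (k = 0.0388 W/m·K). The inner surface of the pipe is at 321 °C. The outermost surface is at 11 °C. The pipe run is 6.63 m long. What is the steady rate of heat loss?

Cylindrical conduction, so R = ln(r₂/r₁)/(2πkL) per layer, in series:
R_carbon steel pipe wall = ln(112.5/105)/(2π×53.9×6.63) = 3.073×10^-5 K/W
R_cellular glass = ln(130.5/112.5)/(2π×0.0388×6.63) = 0.09183 K/W
R_total = 0.09186 K/W
Q = ΔT/R_total = 310/0.09186

Q ≈ 3370 W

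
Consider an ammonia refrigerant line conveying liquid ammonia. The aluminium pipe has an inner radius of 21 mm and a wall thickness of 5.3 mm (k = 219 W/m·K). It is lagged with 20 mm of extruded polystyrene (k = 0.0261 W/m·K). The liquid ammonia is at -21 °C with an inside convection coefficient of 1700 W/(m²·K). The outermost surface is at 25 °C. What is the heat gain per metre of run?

Per-layer cylindrical resistances, series-summed:
R_inner film = 1/(h_i·2πr₁L) = 1/(1700×2π×0.021×1) = 0.004458 K/W
R_aluminium pipe wall = ln(26.3/21)/(2π×219×1) = 1.635×10^-4 K/W
R_extruded polystyrene = ln(46.3/26.3)/(2π×0.0261×1) = 3.449 K/W
R_total = 3.453 K/W
Q = ΔT/R_total = 46/3.453

q′ ≈ 13.3 W/m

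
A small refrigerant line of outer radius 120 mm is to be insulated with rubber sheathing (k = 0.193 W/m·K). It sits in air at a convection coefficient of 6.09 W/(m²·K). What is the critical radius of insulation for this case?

r_cr ≈ 31.7 mm

For a cylinder r_cr = k/h = 0.193/6.09
r_cr = 31.7 mm; since the bare radius (120 mm) is above r_cr, any added insulation will reduce heat loss.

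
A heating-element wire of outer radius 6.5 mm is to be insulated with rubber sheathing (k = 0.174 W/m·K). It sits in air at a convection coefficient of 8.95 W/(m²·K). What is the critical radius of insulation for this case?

For a cylinder r_cr = k/h = 0.174/8.95
r_cr = 19.4 mm; since the bare radius (6.5 mm) is below r_cr, adding a thin layer of insulation will *increase* heat loss.

r_cr ≈ 19.4 mm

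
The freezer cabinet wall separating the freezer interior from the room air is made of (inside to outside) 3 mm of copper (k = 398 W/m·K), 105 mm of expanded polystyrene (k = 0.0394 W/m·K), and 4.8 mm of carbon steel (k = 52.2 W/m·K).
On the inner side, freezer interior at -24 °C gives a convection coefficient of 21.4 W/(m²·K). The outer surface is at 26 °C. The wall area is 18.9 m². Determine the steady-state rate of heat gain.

Model the wall as resistances in series:
R_inner film = 1/(h_i·A) = 1/(21.4×18.9) = 0.002472 K/W
R_copper = L/(kA) = 0.003/(398×18.9) = 3.988×10^-7 K/W
R_expanded polystyrene = L/(kA) = 0.105/(0.0394×18.9) = 0.141 K/W
R_carbon steel = L/(kA) = 0.0048/(52.2×18.9) = 4.865×10^-6 K/W
R_total = 0.1435 K/W
Q = ΔT / R_total = 50 / 0.1435

Q ≈ 348 W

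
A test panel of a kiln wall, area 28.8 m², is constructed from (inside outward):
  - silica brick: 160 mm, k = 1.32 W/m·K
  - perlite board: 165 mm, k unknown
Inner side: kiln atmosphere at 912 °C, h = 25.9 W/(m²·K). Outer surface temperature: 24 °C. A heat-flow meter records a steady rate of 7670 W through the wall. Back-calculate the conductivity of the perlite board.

k ≈ 0.052 W/(m·K)

Model the wall as resistances in series:
R_inner film = 1/(h_i·A) = 1/(25.9×28.8) = 0.001341 K/W
R_silica brick = L/(kA) = 0.16/(1.32×28.8) = 0.004209 K/W
Sum of known resistances R_other = 0.005549 K/W
Total R = ΔT/Q = 888/7670 = 0.1158 K/W
R_perlite board = R_total − R_other = 0.1102 K/W
k = L/(R·A) = 0.165/(0.1102×28.8)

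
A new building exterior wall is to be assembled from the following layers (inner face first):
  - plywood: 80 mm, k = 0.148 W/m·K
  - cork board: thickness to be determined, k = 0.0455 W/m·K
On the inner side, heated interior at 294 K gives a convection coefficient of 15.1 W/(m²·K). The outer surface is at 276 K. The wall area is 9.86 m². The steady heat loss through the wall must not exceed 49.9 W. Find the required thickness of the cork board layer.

Model the wall as resistances in series:
R_inner film = 1/(h_i·A) = 1/(15.1×9.86) = 0.006717 K/W
R_plywood = L/(kA) = 0.08/(0.148×9.86) = 0.05482 K/W
Sum of the known resistances R_other = 0.06154 K/W
Required total resistance R_tot = ΔT/Q_allow = 18/49.9 = 0.3607 K/W
R_cork board = R_tot − R_other = 0.2992 K/W
L = R·k·A = 0.2992×0.0455×9.86

L ≈ 134 mm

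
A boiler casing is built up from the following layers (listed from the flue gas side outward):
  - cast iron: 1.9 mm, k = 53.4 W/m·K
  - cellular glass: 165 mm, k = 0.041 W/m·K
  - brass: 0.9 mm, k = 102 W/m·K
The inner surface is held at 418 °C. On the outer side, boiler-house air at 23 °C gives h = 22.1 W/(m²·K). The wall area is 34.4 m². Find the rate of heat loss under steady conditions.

Q ≈ 3340 W

Model the wall as resistances in series:
R_cast iron = L/(kA) = 0.0019/(53.4×34.4) = 1.034×10^-6 K/W
R_cellular glass = L/(kA) = 0.165/(0.041×34.4) = 0.117 K/W
R_brass = L/(kA) = 0.0009/(102×34.4) = 2.565×10^-7 K/W
R_outer film = 1/(h_o·A) = 1/(22.1×34.4) = 0.001315 K/W
R_total = 0.1183 K/W
Q = ΔT / R_total = 395 / 0.1183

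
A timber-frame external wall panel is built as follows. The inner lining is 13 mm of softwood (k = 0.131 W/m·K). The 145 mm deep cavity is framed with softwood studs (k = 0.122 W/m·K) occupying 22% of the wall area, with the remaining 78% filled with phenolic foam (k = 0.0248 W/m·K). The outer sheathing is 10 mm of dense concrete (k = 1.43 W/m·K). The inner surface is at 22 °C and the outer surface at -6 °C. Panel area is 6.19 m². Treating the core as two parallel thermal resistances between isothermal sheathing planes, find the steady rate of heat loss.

Sheathing layers in series; stud and cavity paths in parallel between them.
R_inner = 0.013/(0.131×6.19) = 0.01603 K/W
R_stud  = 0.145/(0.122×0.22×6.19) = 0.8728 K/W
R_cav   = 0.145/(0.0248×0.78×6.19) = 1.211 K/W
1/R_core = 1/R_stud + 1/R_cav → R_core = 0.5072 K/W
R_outer = 0.01/(1.43×6.19) = 0.00113 K/W
R_total = 0.5244 K/W
Q = ΔT/R_total = 28/0.5244

Q ≈ 53.4 W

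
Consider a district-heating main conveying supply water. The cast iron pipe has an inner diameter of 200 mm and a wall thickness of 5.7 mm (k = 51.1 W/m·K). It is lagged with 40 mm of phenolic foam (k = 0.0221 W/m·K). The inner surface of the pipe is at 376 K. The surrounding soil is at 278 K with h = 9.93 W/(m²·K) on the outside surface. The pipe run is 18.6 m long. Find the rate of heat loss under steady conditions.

Treating each annulus and film as a series resistance:
R_cast iron pipe wall = ln(105.7/100)/(2π×51.1×18.6) = 9.283×10^-6 K/W
R_phenolic foam = ln(145.7/105.7)/(2π×0.0221×18.6) = 0.1243 K/W
R_outer film = 1/(h_o·2πr_oL) = 1/(9.93×2π×0.1457×18.6) = 0.005914 K/W
R_total = 0.1302 K/W
Q = ΔT/R_total = 98/0.1302

Q ≈ 753 W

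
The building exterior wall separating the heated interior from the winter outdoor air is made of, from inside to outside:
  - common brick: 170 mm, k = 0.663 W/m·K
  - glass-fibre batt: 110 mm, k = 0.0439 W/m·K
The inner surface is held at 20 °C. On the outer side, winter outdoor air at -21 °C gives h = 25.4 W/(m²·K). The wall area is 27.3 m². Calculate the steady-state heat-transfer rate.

Using the resistance-network approach (series):
R_common brick = L/(kA) = 0.17/(0.663×27.3) = 0.009392 K/W
R_glass-fibre batt = L/(kA) = 0.11/(0.0439×27.3) = 0.09178 K/W
R_outer film = 1/(h_o·A) = 1/(25.4×27.3) = 0.001442 K/W
R_total = 0.1026 K/W
Q = ΔT / R_total = 41 / 0.1026

Q ≈ 400 W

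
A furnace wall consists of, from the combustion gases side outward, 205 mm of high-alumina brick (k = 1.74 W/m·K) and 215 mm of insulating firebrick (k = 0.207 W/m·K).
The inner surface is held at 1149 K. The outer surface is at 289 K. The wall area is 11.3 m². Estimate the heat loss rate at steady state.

Treating each layer as a thermal resistance in series:
R_high-alumina brick = L/(kA) = 0.205/(1.74×11.3) = 0.01043 K/W
R_insulating firebrick = L/(kA) = 0.215/(0.207×11.3) = 0.09192 K/W
R_total = 0.1023 K/W
Q = ΔT / R_total = 860 / 0.1023

Q ≈ 8400 W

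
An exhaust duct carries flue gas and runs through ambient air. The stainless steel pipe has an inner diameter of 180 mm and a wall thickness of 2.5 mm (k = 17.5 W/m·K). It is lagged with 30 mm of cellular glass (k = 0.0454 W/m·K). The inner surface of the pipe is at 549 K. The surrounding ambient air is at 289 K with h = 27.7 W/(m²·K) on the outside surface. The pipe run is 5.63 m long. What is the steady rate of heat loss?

Per-layer cylindrical resistances, series-summed:
R_stainless steel pipe wall = ln(92.5/90)/(2π×17.5×5.63) = 4.426×10^-5 K/W
R_cellular glass = ln(122.5/92.5)/(2π×0.0454×5.63) = 0.1749 K/W
R_outer film = 1/(h_o·2πr_oL) = 1/(27.7×2π×0.1225×5.63) = 0.008331 K/W
R_total = 0.1833 K/W
Q = ΔT/R_total = 260/0.1833

Q ≈ 1420 W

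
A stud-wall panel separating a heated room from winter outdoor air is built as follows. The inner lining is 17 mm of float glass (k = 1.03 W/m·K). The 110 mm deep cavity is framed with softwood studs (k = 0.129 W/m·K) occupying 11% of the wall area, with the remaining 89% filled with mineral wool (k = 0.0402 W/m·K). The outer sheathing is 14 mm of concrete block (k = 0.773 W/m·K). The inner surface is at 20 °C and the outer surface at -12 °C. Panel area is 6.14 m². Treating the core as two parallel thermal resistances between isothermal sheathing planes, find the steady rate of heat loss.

Sheathing layers in series; stud and cavity paths in parallel between them.
R_inner = 0.017/(1.03×6.14) = 0.002688 K/W
R_stud  = 0.11/(0.129×0.11×6.14) = 1.263 K/W
R_cav   = 0.11/(0.0402×0.89×6.14) = 0.5007 K/W
1/R_core = 1/R_stud + 1/R_cav → R_core = 0.3585 K/W
R_outer = 0.014/(0.773×6.14) = 0.00295 K/W
R_total = 0.3642 K/W
Q = ΔT/R_total = 32/0.3642

Q ≈ 87.9 W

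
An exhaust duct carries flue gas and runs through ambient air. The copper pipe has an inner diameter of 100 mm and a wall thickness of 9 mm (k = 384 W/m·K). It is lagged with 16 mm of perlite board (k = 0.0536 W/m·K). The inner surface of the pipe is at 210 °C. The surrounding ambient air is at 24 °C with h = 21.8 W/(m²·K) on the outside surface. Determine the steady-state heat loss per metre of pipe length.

q′ ≈ 230 W/m

Treating each annulus and film as a series resistance:
R_copper pipe wall = ln(59/50)/(2π×384×1) = 6.86×10^-5 K/W
R_perlite board = ln(75/59)/(2π×0.0536×1) = 0.7125 K/W
R_outer film = 1/(h_o·2πr_oL) = 1/(21.8×2π×0.075×1) = 0.09734 K/W
R_total = 0.8099 K/W
Q = ΔT/R_total = 186/0.8099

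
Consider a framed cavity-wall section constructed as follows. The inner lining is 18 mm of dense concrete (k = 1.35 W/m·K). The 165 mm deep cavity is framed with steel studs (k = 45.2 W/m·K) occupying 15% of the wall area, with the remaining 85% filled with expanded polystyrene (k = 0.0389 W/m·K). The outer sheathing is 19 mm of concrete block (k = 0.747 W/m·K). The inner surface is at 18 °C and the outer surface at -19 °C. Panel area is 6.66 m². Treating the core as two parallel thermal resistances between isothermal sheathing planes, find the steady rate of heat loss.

Q ≈ 3910 W

Sheathing layers in series; stud and cavity paths in parallel between them.
R_inner = 0.018/(1.35×6.66) = 0.002002 K/W
R_stud  = 0.165/(45.2×0.15×6.66) = 0.003654 K/W
R_cav   = 0.165/(0.0389×0.85×6.66) = 0.7493 K/W
1/R_core = 1/R_stud + 1/R_cav → R_core = 0.003636 K/W
R_outer = 0.019/(0.747×6.66) = 0.003819 K/W
R_total = 0.009457 K/W
Q = ΔT/R_total = 37/0.009457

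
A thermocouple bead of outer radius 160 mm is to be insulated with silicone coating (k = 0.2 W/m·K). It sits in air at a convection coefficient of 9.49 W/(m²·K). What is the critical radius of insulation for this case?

For a sphere r_cr = 2k/h = 2×0.2/9.49
r_cr = 42.1 mm; since the bare radius (160 mm) is above r_cr, any added insulation will reduce heat loss.

r_cr ≈ 42.1 mm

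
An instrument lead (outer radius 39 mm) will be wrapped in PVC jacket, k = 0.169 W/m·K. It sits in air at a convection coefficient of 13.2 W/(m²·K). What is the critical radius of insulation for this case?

r_cr ≈ 12.8 mm

For a cylinder r_cr = k/h = 0.169/13.2
r_cr = 12.8 mm; since the bare radius (39 mm) is above r_cr, any added insulation will reduce heat loss.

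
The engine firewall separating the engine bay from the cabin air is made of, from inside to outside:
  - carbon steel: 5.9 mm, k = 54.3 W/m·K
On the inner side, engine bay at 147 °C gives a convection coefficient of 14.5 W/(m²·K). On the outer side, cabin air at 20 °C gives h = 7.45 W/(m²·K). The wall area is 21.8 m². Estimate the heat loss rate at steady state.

Using the resistance-network approach (series):
R_inner film = 1/(h_i·A) = 1/(14.5×21.8) = 0.003164 K/W
R_carbon steel = L/(kA) = 0.0059/(54.3×21.8) = 4.984×10^-6 K/W
R_outer film = 1/(h_o·A) = 1/(7.45×21.8) = 0.006157 K/W
R_total = 0.009326 K/W
Q = ΔT / R_total = 127 / 0.009326

Q ≈ 13600 W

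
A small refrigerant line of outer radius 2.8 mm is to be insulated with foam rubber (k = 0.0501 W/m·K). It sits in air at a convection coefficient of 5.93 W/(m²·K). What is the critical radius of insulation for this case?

r_cr ≈ 8.45 mm

For a cylinder r_cr = k/h = 0.0501/5.93
r_cr = 8.45 mm; since the bare radius (2.8 mm) is below r_cr, adding a thin layer of insulation will *increase* heat loss.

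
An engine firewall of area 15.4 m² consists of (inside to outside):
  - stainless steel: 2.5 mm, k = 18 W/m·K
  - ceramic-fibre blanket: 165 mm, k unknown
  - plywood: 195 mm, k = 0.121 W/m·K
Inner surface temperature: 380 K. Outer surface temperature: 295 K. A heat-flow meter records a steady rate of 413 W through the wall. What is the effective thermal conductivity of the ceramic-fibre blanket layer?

k ≈ 0.106 W/(m·K)

Treating each layer as a thermal resistance in series:
R_stainless steel = L/(kA) = 0.0025/(18×15.4) = 9.019×10^-6 K/W
R_plywood = L/(kA) = 0.195/(0.121×15.4) = 0.1046 K/W
Sum of known resistances R_other = 0.1047 K/W
Total R = ΔT/Q = 85/413 = 0.2058 K/W
R_ceramic-fibre blanket = R_total − R_other = 0.1012 K/W
k = L/(R·A) = 0.165/(0.1012×15.4)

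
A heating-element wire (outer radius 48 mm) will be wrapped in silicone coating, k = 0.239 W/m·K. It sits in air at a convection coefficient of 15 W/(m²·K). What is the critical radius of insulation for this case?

For a cylinder r_cr = k/h = 0.239/15
r_cr = 15.9 mm; since the bare radius (48 mm) is above r_cr, any added insulation will reduce heat loss.

r_cr ≈ 15.9 mm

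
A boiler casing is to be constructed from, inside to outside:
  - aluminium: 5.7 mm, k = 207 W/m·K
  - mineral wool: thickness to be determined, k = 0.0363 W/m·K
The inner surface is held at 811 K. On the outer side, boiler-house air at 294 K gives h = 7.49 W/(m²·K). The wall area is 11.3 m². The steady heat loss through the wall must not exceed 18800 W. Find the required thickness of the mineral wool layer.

Thermal resistances in series:
R_aluminium = L/(kA) = 0.0057/(207×11.3) = 2.437×10^-6 K/W
R_outer film = 1/(h_o·A) = 1/(7.49×11.3) = 0.01182 K/W
Sum of the known resistances R_other = 0.01182 K/W
Required total resistance R_tot = ΔT/Q_allow = 517/18800 = 0.0275 K/W
R_mineral wool = R_tot − R_other = 0.01568 K/W
L = R·k·A = 0.01568×0.0363×11.3

L ≈ 6.43 mm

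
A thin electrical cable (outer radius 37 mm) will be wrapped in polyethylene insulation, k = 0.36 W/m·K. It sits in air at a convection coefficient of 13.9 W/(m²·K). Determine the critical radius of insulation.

r_cr ≈ 25.9 mm

For a cylinder r_cr = k/h = 0.36/13.9
r_cr = 25.9 mm; since the bare radius (37 mm) is above r_cr, any added insulation will reduce heat loss.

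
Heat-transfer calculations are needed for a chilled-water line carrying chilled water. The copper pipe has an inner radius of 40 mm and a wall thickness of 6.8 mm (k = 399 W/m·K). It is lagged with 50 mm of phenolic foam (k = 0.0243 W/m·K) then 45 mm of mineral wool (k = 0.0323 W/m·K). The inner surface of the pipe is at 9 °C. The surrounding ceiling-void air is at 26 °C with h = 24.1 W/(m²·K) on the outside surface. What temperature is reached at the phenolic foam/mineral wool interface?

Cylindrical conduction, so R = ln(r₂/r₁)/(2πkL) per layer, in series:
R_copper pipe wall = ln(46.8/40)/(2π×399×1) = 6.263×10^-5 K/W
R_phenolic foam = ln(96.8/46.8)/(2π×0.0243×1) = 4.76 K/W
R_mineral wool = ln(141.8/96.8)/(2π×0.0323×1) = 1.881 K/W
R_outer film = 1/(h_o·2πr_oL) = 1/(24.1×2π×0.1418×1) = 0.04657 K/W
R_total = 6.688 K/W
Q = ΔT/R_total = 17/6.688
Q = 2.54 W/m
T_interface = T_inner + Q·ΣR(inner→interface) = 9 + 2.54×4.76

T ≈ 21.1 °C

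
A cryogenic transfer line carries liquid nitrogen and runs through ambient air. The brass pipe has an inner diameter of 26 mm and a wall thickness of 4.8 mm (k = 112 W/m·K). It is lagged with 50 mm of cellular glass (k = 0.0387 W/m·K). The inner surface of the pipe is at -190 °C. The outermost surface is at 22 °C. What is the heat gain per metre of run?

Cylindrical conduction, so R = ln(r₂/r₁)/(2πkL) per layer, in series:
R_brass pipe wall = ln(17.8/13)/(2π×112×1) = 4.466×10^-4 K/W
R_cellular glass = ln(67.8/17.8)/(2π×0.0387×1) = 5.5 K/W
R_total = 5.5 K/W
Q = ΔT/R_total = 212/5.5

q′ ≈ 38.5 W/m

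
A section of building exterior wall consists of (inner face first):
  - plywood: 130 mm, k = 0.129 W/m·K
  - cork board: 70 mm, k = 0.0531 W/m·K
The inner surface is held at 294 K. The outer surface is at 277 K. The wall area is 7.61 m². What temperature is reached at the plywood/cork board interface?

Treating each layer as a thermal resistance in series:
R_plywood = L/(kA) = 0.13/(0.129×7.61) = 0.1324 K/W
R_cork board = L/(kA) = 0.07/(0.0531×7.61) = 0.1732 K/W
R_total = 0.3057 K/W;  Q = ΔT/R_total = 17/0.3057 = 55.62 W
T_interface = T_inner − Q·ΣR(inner→interface) = 294 − 55.6×0.1324

T ≈ 287 K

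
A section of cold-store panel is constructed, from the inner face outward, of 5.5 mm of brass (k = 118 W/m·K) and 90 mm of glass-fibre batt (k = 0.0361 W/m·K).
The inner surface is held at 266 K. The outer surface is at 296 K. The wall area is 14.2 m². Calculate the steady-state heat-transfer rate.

Series thermal resistances:
R_brass = L/(kA) = 0.0055/(118×14.2) = 3.282×10^-6 K/W
R_glass-fibre batt = L/(kA) = 0.09/(0.0361×14.2) = 0.1756 K/W
R_total = 0.1756 K/W
Q = ΔT / R_total = 30 / 0.1756

Q ≈ 171 W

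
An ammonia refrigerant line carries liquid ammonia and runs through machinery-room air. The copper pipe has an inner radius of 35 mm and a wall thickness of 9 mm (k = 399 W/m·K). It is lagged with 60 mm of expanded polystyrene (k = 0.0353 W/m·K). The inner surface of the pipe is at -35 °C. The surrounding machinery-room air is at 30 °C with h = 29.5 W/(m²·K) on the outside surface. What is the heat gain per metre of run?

Per-layer cylindrical resistances, series-summed:
R_copper pipe wall = ln(44/35)/(2π×399×1) = 9.128×10^-5 K/W
R_expanded polystyrene = ln(104/44)/(2π×0.0353×1) = 3.878 K/W
R_outer film = 1/(h_o·2πr_oL) = 1/(29.5×2π×0.104×1) = 0.05188 K/W
R_total = 3.93 K/W
Q = ΔT/R_total = 65/3.93

q′ ≈ 16.5 W/m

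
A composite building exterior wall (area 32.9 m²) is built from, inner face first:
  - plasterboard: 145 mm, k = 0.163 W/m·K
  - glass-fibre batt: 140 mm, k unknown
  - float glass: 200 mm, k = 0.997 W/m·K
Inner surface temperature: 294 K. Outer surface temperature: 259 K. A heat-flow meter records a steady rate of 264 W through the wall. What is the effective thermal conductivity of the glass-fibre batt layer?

Treating each layer as a thermal resistance in series:
R_plasterboard = L/(kA) = 0.145/(0.163×32.9) = 0.02704 K/W
R_float glass = L/(kA) = 0.2/(0.997×32.9) = 0.006097 K/W
Sum of known resistances R_other = 0.03314 K/W
Total R = ΔT/Q = 35/264 = 0.1326 K/W
R_glass-fibre batt = R_total − R_other = 0.09944 K/W
k = L/(R·A) = 0.14/(0.09944×32.9)

k ≈ 0.0428 W/(m·K)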